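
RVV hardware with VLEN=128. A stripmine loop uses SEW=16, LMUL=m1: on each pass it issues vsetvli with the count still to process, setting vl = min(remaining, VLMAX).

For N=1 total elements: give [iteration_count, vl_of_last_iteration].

VLMAX = (128 × 1) / 16 = 8 lanes
1 elements at 8/iter → 1 passes, remainder 1 on the last

[iterations, last_vl] = [1, 1]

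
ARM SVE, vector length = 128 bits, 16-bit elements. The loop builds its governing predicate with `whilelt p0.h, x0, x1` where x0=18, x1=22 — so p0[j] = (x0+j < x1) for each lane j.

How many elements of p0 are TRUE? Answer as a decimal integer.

register lanes = 128/16 = 8
active while 18+j < 22, i.e. j ∈ [0,4) capped at 8 ⇒ 4

vl = 4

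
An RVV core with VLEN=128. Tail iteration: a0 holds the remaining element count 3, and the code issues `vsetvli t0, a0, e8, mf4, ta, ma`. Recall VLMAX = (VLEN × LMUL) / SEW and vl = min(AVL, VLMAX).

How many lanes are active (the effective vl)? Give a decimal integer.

vl = 3

VLMAX = VLEN×LMUL/SEW = 128×1/4/8 = 4
AVL=3 ≤ VLMAX=4, so vl = 3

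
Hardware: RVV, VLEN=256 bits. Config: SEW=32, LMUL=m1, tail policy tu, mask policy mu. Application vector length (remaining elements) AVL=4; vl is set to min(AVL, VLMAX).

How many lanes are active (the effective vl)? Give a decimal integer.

VLMAX = VLEN×LMUL/SEW = 256×1/32 = 8
vl ← min(4, 8) = 4

vl = 4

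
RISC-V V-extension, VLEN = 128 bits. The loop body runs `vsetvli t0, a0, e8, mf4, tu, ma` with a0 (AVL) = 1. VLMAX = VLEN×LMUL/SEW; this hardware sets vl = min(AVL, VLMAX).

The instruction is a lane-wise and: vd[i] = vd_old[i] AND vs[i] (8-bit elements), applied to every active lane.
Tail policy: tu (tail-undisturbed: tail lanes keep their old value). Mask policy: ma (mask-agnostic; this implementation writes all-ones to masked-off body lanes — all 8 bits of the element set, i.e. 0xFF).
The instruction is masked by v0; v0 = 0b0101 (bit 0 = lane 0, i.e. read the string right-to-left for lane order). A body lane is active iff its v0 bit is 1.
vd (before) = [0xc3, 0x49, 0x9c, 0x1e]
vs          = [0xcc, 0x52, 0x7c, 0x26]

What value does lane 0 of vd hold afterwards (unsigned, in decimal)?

VLMAX = VLEN×LMUL/SEW = 128×1/4/8 = 4
vl ← min(1, 4) = 1
[0] and(0xc3,0xcc) = 0xc0
[1] tail/keep = 0x49
[2] tail/keep = 0x9c
[3] tail/keep = 0x1e

vd[0] = 192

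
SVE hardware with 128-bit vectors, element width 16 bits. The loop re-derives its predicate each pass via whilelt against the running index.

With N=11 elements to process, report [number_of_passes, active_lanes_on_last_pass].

[iterations, last_vl] = [2, 3]

lane count: 128 div 16 = 8
N=11: ⌈11/8⌉ = 2 iters; last vl = 11 − 1×8 = 3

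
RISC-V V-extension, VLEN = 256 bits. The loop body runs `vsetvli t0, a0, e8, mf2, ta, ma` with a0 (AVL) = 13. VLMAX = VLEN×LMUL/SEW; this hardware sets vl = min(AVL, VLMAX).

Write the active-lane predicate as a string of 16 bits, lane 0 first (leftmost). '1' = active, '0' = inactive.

predicate = 1111111111111000

VLMAX = VLEN×LMUL/SEW = 256×1/2/8 = 16
AVL=13 ≤ VLMAX=16, so vl = 13
bits (lane 0 leftmost): 1111111111111000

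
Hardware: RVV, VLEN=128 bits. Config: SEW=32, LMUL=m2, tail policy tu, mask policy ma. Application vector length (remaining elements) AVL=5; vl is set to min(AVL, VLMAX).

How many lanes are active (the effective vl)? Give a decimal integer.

lanes per group: 128·2/32 = 8
vl = min(AVL, VLMAX) = min(5, 8) = 5

vl = 5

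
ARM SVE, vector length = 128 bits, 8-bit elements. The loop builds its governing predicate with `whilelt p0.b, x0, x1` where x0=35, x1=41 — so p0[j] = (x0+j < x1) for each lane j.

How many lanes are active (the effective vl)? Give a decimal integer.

lane count: 128 div 8 = 16
active while 35+j < 41, i.e. j ∈ [0,6) capped at 16 ⇒ 6

vl = 6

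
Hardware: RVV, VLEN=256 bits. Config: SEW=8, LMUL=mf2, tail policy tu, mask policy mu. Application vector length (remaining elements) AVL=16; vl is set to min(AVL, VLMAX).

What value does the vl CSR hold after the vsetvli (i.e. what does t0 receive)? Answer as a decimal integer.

VLMAX = (256 × 1/2) / 8 = 16 lanes
AVL=16 ≤ VLMAX=16, so vl = 16

vl = 16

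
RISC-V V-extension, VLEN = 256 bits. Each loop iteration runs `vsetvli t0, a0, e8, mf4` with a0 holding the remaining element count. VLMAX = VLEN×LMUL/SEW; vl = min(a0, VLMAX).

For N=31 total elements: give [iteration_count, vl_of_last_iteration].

VLMAX = (256 × 1/4) / 8 = 8 lanes
31 elements at 8/iter → 4 passes, remainder 7 on the last

[iterations, last_vl] = [4, 7]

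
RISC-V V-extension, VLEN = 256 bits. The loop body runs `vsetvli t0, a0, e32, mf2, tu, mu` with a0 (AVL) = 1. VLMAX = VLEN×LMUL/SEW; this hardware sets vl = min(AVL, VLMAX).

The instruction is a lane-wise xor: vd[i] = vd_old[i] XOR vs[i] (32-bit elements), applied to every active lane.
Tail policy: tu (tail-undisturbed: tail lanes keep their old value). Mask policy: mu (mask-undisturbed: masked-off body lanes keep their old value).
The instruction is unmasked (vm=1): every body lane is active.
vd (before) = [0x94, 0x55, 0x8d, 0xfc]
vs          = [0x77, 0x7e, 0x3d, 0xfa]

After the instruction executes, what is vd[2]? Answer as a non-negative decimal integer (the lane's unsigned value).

vd[2] = 141

VLMAX = VLEN×LMUL/SEW = 256×1/2/32 = 4
AVL=1 ≤ VLMAX=4, so vl = 1
[0] xor(0x94,0x77) = 0xe3
[1] tail/keep = 0x55
[2] tail/keep = 0x8d
[3] tail/keep = 0xfc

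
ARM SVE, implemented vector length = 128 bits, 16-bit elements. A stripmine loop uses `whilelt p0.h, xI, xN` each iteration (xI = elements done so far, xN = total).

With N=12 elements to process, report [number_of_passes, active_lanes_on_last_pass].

lane count: 128 div 16 = 8
iterations = ceil(12/8) = 2; final-pass vl = 4

[iterations, last_vl] = [2, 4]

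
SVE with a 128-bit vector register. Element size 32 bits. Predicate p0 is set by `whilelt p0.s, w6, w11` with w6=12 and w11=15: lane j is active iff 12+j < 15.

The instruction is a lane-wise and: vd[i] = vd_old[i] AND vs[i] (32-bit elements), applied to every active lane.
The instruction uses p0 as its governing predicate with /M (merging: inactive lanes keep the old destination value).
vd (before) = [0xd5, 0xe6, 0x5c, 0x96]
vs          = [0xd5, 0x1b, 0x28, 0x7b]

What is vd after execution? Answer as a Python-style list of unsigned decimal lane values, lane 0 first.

register lanes = 128/32 = 4
active while 12+j < 15, i.e. j ∈ [0,3) capped at 4 ⇒ 3
  i=0: and(0xd5,0xd5) → 213
  i=1: and(0xe6,0x1b) → 2
  i=2: and(0x5c,0x28) → 8
  i=3: tail/keep → 150

vd = [213, 2, 8, 150]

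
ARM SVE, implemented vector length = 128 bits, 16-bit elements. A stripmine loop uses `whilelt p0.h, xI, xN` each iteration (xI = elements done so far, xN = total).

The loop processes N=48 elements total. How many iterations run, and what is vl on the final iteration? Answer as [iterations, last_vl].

128-bit reg / 16-bit elem → 8 lanes
iterations = ceil(48/8) = 6; final-pass vl = 8

[iterations, last_vl] = [6, 8]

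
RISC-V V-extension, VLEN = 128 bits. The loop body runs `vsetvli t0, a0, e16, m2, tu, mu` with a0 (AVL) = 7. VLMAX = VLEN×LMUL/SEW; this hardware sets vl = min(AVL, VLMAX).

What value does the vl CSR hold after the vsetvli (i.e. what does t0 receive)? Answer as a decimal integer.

VLMAX = VLEN×LMUL/SEW = 128×2/16 = 16
vl ← min(7, 16) = 7

vl = 7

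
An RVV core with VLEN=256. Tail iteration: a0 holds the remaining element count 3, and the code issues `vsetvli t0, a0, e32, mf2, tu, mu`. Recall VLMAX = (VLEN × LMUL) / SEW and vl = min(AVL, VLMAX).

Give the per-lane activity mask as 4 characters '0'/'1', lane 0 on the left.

lanes per group: 256·1/2/32 = 4
vl = min(AVL, VLMAX) = min(3, 4) = 3
bits (lane 0 leftmost): 1110

predicate = 1110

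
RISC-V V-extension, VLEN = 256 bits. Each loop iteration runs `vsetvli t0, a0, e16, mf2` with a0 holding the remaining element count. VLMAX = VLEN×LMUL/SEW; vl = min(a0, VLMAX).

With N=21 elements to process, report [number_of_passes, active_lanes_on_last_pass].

[iterations, last_vl] = [3, 5]

VLMAX = (256 × 1/2) / 16 = 8 lanes
iterations = ceil(21/8) = 3; final-pass vl = 5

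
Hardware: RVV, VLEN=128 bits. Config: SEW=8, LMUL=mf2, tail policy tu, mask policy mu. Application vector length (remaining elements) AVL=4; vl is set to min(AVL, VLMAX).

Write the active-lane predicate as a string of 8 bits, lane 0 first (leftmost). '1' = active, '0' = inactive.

predicate = 11110000

lanes per group: 128·1/2/8 = 8
vl ← min(4, 8) = 4
bits (lane 0 leftmost): 11110000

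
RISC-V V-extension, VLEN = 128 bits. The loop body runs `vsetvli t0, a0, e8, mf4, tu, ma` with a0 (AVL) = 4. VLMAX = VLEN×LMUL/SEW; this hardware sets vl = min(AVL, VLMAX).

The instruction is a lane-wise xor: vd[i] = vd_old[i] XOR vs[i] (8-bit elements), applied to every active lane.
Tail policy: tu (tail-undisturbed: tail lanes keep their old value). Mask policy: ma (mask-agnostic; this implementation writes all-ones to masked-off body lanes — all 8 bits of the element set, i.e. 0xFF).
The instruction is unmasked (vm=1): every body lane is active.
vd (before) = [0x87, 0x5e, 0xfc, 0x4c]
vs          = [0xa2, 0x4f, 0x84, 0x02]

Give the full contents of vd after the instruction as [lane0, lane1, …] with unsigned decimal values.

vd = [37, 17, 120, 78]

VLMAX = (128 × 1/4) / 8 = 4 lanes
AVL=4 ≤ VLMAX=4, so vl = 4
lane  0: xor(0x87,0xa2) ⇒ 0x25
lane  1: xor(0x5e,0x4f) ⇒ 0x11
lane  2: xor(0xfc,0x84) ⇒ 0x78
lane  3: xor(0x4c,0x02) ⇒ 0x4e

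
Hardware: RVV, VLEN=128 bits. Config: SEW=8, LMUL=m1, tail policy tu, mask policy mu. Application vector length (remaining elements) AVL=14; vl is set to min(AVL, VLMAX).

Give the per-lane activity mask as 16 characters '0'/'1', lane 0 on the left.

predicate = 1111111111111100

VLMAX = VLEN×LMUL/SEW = 128×1/8 = 16
AVL=14 ≤ VLMAX=16, so vl = 14
bits (lane 0 leftmost): 1111111111111100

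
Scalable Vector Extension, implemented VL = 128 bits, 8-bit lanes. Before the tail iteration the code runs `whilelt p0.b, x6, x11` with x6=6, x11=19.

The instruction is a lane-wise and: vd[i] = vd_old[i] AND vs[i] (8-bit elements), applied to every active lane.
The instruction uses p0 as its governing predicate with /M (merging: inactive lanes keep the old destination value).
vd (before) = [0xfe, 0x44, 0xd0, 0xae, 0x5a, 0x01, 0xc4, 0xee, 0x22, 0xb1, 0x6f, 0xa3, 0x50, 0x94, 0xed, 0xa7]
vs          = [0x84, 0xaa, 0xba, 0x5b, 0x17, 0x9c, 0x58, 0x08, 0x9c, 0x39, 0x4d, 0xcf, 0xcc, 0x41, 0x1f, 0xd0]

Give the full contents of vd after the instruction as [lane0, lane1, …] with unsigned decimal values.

128-bit reg / 8-bit elem → 16 lanes
active while 6+j < 19, i.e. j ∈ [0,13) capped at 16 ⇒ 13
lane  0: and(0xfe,0x84) ⇒ 0x84
lane  1: and(0x44,0xaa) ⇒ 0x00
lane  2: and(0xd0,0xba) ⇒ 0x90
lane  3: and(0xae,0x5b) ⇒ 0x0a
lane  4: and(0x5a,0x17) ⇒ 0x12
lane  5: and(0x01,0x9c) ⇒ 0x00
lane  6: and(0xc4,0x58) ⇒ 0x40
lane  7: and(0xee,0x08) ⇒ 0x08
lane  8: and(0x22,0x9c) ⇒ 0x00
lane  9: and(0xb1,0x39) ⇒ 0x31
lane 10: and(0x6f,0x4d) ⇒ 0x4d
lane 11: and(0xa3,0xcf) ⇒ 0x83
lane 12: and(0x50,0xcc) ⇒ 0x40
lane 13: tail/keep ⇒ 0x94
lane 14: tail/keep ⇒ 0xed
lane 15: tail/keep ⇒ 0xa7

vd = [132, 0, 144, 10, 18, 0, 64, 8, 0, 49, 77, 131, 64, 148, 237, 167]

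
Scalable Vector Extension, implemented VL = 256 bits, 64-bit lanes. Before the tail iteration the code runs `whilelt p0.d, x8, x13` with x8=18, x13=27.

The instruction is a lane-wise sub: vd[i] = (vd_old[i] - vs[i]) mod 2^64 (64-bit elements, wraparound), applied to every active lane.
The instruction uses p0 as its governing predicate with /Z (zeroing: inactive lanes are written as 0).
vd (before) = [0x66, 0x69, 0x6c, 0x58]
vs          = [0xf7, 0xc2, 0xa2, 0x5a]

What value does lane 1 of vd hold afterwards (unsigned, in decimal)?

lane count: 256 div 64 = 4
whilelt: lane j active iff 18+j < 27 → j < 9 → 4 active
  i=0: sub(0x66,0xf7) → 18446744073709551471
  i=1: sub(0x69,0xc2) → 18446744073709551527
  i=2: sub(0x6c,0xa2) → 18446744073709551562
  i=3: sub(0x58,0x5a) → 18446744073709551614

vd[1] = 18446744073709551527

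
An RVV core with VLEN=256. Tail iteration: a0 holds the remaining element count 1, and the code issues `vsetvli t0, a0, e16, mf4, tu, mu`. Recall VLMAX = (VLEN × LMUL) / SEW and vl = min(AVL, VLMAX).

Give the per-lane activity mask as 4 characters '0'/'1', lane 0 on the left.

predicate = 1000

VLMAX = (256 × 1/4) / 16 = 4 lanes
vl ← min(1, 4) = 1
bits (lane 0 leftmost): 1000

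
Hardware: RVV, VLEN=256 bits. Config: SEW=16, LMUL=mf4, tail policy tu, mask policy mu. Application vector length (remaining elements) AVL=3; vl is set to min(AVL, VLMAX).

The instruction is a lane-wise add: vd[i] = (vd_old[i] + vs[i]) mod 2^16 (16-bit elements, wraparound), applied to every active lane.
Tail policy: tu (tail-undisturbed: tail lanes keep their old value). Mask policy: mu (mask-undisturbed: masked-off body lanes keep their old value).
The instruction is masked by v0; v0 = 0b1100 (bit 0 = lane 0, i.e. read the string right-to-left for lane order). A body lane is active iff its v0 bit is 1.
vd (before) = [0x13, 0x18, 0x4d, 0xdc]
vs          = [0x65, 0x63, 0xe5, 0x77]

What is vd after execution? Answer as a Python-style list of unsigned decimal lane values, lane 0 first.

VLMAX = VLEN×LMUL/SEW = 256×1/4/16 = 4
vl ← min(3, 4) = 3
[0] mask-off/keep = 0x13
[1] mask-off/keep = 0x18
[2] add(0x4d,0xe5) = 0x132
[3] tail/keep = 0xdc

vd = [19, 24, 306, 220]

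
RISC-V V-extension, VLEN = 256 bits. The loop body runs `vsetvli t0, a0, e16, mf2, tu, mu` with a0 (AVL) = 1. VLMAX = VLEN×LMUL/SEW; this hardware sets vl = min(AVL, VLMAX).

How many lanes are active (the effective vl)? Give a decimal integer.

vl = 1

VLMAX = (256 × 1/2) / 16 = 8 lanes
AVL=1 ≤ VLMAX=8, so vl = 1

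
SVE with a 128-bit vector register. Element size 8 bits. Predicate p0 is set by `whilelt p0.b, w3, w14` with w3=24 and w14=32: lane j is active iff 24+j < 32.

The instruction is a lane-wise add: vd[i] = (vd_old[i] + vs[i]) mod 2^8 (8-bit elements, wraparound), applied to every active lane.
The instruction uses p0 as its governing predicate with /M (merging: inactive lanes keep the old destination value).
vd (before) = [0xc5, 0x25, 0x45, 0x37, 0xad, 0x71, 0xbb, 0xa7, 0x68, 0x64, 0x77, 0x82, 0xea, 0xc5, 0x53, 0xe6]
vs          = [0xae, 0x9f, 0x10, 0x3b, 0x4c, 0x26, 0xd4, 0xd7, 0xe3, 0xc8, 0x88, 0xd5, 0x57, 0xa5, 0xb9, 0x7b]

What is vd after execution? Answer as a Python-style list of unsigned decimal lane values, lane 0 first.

vd = [115, 196, 85, 114, 249, 151, 143, 126, 104, 100, 119, 130, 234, 197, 83, 230]

128-bit reg / 8-bit elem → 16 lanes
active while 24+j < 32, i.e. j ∈ [0,8) capped at 16 ⇒ 8
vd[0] add(0xc5,0xae) -> 0x73
vd[1] add(0x25,0x9f) -> 0xc4
vd[2] add(0x45,0x10) -> 0x55
vd[3] add(0x37,0x3b) -> 0x72
vd[4] add(0xad,0x4c) -> 0xf9
vd[5] add(0x71,0x26) -> 0x97
vd[6] add(0xbb,0xd4) -> 0x8f
vd[7] add(0xa7,0xd7) -> 0x7e
vd[8] tail/keep -> 0x68
vd[9] tail/keep -> 0x64
vd[10] tail/keep -> 0x77
vd[11] tail/keep -> 0x82
vd[12] tail/keep -> 0xea
vd[13] tail/keep -> 0xc5
vd[14] tail/keep -> 0x53
vd[15] tail/keep -> 0xe6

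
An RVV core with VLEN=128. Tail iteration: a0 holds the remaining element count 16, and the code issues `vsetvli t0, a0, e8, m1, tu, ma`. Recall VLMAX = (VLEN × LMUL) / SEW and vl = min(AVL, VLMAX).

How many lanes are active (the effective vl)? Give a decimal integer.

lanes per group: 128·1/8 = 16
AVL=16 ≤ VLMAX=16, so vl = 16

vl = 16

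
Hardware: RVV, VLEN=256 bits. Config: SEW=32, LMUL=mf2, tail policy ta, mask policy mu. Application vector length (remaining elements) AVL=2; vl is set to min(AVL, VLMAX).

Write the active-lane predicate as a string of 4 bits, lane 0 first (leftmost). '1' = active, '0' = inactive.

lanes per group: 256·1/2/32 = 4
AVL=2 ≤ VLMAX=4, so vl = 2
bits (lane 0 leftmost): 1100

predicate = 1100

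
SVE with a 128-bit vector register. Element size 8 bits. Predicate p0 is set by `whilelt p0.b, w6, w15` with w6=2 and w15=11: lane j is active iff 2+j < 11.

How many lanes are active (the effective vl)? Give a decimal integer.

128-bit reg / 8-bit elem → 16 lanes
active while 2+j < 11, i.e. j ∈ [0,9) capped at 16 ⇒ 9

vl = 9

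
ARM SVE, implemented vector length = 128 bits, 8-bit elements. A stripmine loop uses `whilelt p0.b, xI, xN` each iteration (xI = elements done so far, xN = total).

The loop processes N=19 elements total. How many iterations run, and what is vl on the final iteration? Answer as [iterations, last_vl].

[iterations, last_vl] = [2, 3]

128-bit reg / 8-bit elem → 16 lanes
iterations = ceil(19/16) = 2; final-pass vl = 3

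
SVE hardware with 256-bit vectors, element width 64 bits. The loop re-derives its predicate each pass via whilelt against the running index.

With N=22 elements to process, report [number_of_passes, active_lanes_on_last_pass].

[iterations, last_vl] = [6, 2]

256-bit reg / 64-bit elem → 4 lanes
22 elements at 4/iter → 6 passes, remainder 2 on the last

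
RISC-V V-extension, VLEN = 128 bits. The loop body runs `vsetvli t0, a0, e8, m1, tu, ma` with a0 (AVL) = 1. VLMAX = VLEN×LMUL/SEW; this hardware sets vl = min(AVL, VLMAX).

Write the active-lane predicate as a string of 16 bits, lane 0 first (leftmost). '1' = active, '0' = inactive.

VLMAX = VLEN×LMUL/SEW = 128×1/8 = 16
vl = min(AVL, VLMAX) = min(1, 16) = 1
bits (lane 0 leftmost): 1000000000000000

predicate = 1000000000000000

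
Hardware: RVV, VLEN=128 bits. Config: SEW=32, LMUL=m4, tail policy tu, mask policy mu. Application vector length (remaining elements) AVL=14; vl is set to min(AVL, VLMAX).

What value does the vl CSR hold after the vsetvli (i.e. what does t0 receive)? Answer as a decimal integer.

vl = 14

lanes per group: 128·4/32 = 16
vl = min(AVL, VLMAX) = min(14, 16) = 14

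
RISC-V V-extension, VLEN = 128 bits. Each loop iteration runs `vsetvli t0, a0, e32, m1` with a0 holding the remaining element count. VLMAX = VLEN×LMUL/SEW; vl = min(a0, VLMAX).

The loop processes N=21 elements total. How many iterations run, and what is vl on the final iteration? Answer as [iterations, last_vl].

[iterations, last_vl] = [6, 1]

VLMAX = VLEN×LMUL/SEW = 128×1/32 = 4
21 elements at 4/iter → 6 passes, remainder 1 on the last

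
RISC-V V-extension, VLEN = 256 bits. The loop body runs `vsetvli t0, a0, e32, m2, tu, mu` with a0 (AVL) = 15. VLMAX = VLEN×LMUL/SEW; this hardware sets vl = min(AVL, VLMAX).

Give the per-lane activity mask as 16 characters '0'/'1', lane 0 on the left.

predicate = 1111111111111110

lanes per group: 256·2/32 = 16
vl = min(AVL, VLMAX) = min(15, 16) = 15
bits (lane 0 leftmost): 1111111111111110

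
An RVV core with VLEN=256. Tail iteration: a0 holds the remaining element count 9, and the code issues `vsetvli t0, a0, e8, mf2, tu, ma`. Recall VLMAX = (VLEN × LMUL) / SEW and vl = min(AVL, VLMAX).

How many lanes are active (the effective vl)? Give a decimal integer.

lanes per group: 256·1/2/8 = 16
vl ← min(9, 16) = 9

vl = 9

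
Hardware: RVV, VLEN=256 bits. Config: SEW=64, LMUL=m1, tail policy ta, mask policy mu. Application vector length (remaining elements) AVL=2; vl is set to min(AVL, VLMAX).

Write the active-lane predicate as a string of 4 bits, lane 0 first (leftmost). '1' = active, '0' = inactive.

predicate = 1100

VLMAX = (256 × 1) / 64 = 4 lanes
vl = min(AVL, VLMAX) = min(2, 4) = 2
bits (lane 0 leftmost): 1100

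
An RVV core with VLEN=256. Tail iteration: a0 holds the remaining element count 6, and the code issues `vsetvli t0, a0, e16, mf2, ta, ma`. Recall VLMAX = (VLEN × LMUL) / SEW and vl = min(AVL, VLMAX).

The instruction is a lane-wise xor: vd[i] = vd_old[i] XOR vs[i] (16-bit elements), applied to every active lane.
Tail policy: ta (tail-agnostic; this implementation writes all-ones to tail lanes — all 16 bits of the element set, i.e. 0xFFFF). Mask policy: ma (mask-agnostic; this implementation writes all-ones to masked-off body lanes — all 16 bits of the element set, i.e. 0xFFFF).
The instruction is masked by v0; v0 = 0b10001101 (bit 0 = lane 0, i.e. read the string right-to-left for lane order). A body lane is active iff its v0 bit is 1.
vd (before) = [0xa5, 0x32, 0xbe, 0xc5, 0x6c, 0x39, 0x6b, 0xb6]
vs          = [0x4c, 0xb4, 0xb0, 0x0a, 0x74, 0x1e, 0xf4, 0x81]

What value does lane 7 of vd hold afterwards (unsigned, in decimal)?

vd[7] = 65535

VLMAX = (256 × 1/2) / 16 = 8 lanes
vl ← min(6, 8) = 6
lane  0: xor(0xa5,0x4c) ⇒ 0xe9
lane  1: mask-off/ones ⇒ 0xffff
lane  2: xor(0xbe,0xb0) ⇒ 0x0e
lane  3: xor(0xc5,0x0a) ⇒ 0xcf
lane  4: mask-off/ones ⇒ 0xffff
lane  5: mask-off/ones ⇒ 0xffff
lane  6: tail/ones ⇒ 0xffff
lane  7: tail/ones ⇒ 0xffff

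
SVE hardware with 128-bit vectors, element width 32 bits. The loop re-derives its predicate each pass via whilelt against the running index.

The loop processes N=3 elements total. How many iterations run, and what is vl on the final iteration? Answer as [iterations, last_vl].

[iterations, last_vl] = [1, 3]

register lanes = 128/32 = 4
N=3: ⌈3/4⌉ = 1 iters; last vl = 3 − 0×4 = 3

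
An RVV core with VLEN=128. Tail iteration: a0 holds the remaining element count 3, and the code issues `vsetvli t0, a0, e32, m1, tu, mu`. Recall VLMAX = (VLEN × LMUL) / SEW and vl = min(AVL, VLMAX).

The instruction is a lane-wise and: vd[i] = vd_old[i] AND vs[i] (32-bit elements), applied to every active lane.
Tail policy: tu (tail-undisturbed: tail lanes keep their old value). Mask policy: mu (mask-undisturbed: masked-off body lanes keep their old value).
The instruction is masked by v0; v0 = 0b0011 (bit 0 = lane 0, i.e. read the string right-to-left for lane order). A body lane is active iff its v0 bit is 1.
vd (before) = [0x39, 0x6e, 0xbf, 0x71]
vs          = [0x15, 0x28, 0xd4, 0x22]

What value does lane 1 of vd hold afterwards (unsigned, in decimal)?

VLMAX = VLEN×LMUL/SEW = 128×1/32 = 4
AVL=3 ≤ VLMAX=4, so vl = 3
vd[0] and(0x39,0x15) -> 0x11
vd[1] and(0x6e,0x28) -> 0x28
vd[2] mask-off/keep -> 0xbf
vd[3] tail/keep -> 0x71

vd[1] = 40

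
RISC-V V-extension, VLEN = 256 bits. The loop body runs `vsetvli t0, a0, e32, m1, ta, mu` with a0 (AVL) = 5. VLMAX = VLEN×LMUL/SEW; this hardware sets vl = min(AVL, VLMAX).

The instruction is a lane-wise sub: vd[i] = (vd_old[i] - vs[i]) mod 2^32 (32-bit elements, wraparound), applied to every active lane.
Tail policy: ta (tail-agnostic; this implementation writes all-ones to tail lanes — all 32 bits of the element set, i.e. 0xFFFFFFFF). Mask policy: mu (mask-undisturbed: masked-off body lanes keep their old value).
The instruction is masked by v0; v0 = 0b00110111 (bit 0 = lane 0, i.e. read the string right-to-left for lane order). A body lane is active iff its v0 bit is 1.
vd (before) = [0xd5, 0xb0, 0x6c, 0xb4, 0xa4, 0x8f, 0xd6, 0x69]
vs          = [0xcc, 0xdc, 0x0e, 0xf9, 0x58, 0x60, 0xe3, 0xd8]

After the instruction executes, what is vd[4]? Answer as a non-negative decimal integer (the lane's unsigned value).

lanes per group: 256·1/32 = 8
vl = min(AVL, VLMAX) = min(5, 8) = 5
vd[0] sub(0xd5,0xcc) -> 0x09
vd[1] sub(0xb0,0xdc) -> 0xffffffd4
vd[2] sub(0x6c,0x0e) -> 0x5e
vd[3] mask-off/keep -> 0xb4
vd[4] sub(0xa4,0x58) -> 0x4c
vd[5] tail/ones -> 0xffffffff
vd[6] tail/ones -> 0xffffffff
vd[7] tail/ones -> 0xffffffff

vd[4] = 76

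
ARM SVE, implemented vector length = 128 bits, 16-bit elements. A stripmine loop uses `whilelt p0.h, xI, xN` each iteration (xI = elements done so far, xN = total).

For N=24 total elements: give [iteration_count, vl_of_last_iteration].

128-bit reg / 16-bit elem → 8 lanes
24 elements at 8/iter → 3 passes, remainder 8 on the last

[iterations, last_vl] = [3, 8]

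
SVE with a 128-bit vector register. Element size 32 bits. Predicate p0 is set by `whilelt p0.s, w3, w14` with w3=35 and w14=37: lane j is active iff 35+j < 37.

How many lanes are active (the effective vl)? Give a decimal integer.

vl = 2

register lanes = 128/32 = 4
active while 35+j < 37, i.e. j ∈ [0,2) capped at 4 ⇒ 2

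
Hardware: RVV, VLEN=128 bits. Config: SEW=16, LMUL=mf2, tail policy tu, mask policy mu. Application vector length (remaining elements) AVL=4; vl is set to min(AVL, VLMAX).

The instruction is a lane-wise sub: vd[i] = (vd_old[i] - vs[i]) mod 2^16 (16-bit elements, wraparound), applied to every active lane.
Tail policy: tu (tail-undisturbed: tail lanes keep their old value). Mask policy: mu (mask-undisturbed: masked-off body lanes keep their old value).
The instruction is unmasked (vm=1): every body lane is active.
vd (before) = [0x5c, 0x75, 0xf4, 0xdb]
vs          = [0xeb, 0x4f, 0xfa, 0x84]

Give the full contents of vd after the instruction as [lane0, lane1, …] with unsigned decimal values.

vd = [65393, 38, 65530, 87]

lanes per group: 128·1/2/16 = 4
AVL=4 ≤ VLMAX=4, so vl = 4
  i=0: sub(0x5c,0xeb) → 65393
  i=1: sub(0x75,0x4f) → 38
  i=2: sub(0xf4,0xfa) → 65530
  i=3: sub(0xdb,0x84) → 87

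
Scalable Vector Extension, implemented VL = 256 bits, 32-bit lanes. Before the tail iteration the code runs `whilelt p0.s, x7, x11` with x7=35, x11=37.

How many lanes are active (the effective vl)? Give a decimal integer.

256-bit reg / 32-bit elem → 8 lanes
whilelt: lane j active iff 35+j < 37 → j < 2 → 2 active

vl = 2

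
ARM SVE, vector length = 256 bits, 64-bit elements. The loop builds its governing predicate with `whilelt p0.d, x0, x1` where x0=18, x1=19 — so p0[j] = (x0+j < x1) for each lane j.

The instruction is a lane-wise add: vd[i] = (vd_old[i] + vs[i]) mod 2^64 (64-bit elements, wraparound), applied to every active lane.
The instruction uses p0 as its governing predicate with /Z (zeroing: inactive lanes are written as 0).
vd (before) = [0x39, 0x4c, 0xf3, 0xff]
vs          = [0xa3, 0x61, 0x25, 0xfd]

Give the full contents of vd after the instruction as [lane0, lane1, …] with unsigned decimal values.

vd = [220, 0, 0, 0]

lane count: 256 div 64 = 4
whilelt: lane j active iff 18+j < 19 → j < 1 → 1 active
  i=0: add(0x39,0xa3) → 220
  i=1: tail/zero → 0
  i=2: tail/zero → 0
  i=3: tail/zero → 0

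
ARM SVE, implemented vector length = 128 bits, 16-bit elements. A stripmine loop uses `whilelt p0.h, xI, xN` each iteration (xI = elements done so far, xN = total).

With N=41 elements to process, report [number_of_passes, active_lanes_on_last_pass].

[iterations, last_vl] = [6, 1]

lane count: 128 div 16 = 8
iterations = ceil(41/8) = 6; final-pass vl = 1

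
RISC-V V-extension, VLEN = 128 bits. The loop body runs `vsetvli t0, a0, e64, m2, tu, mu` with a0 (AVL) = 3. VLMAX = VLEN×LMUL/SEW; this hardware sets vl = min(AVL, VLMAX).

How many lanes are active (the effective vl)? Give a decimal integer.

vl = 3

VLMAX = VLEN×LMUL/SEW = 128×2/64 = 4
AVL=3 ≤ VLMAX=4, so vl = 3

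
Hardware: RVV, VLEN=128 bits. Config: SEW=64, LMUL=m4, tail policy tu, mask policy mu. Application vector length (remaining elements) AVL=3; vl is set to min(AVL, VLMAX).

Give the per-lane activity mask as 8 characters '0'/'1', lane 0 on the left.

predicate = 11100000

lanes per group: 128·4/64 = 8
AVL=3 ≤ VLMAX=8, so vl = 3
bits (lane 0 leftmost): 11100000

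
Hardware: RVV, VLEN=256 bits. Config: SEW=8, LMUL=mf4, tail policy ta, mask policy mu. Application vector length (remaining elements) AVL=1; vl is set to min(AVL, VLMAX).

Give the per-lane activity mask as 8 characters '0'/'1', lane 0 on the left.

predicate = 10000000

lanes per group: 256·1/4/8 = 8
AVL=1 ≤ VLMAX=8, so vl = 1
bits (lane 0 leftmost): 10000000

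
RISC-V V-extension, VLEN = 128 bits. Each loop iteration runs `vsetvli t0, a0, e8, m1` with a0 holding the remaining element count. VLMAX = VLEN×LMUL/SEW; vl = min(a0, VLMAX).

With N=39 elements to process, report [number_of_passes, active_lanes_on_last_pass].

VLMAX = (128 × 1) / 8 = 16 lanes
N=39: ⌈39/16⌉ = 3 iters; last vl = 39 − 2×16 = 7

[iterations, last_vl] = [3, 7]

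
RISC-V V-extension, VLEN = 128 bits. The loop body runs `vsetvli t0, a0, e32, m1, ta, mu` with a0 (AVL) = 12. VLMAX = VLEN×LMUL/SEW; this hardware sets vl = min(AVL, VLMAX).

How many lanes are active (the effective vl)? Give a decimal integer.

vl = 4

lanes per group: 128·1/32 = 4
vl = min(AVL, VLMAX) = min(12, 4) = 4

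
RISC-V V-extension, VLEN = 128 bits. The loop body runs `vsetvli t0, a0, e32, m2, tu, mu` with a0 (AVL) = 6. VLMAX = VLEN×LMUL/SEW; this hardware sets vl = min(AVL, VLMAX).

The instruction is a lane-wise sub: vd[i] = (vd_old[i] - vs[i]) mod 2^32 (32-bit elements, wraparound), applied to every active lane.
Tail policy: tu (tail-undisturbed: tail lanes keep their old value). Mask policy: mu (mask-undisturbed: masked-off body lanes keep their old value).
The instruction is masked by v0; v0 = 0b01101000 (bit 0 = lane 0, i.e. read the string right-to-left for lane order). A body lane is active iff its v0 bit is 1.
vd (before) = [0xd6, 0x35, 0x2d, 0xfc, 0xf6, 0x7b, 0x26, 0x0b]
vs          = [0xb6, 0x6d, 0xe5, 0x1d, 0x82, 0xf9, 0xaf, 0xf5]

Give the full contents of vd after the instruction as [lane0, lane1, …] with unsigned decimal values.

vd = [214, 53, 45, 223, 246, 4294967170, 38, 11]

VLMAX = (128 × 2) / 32 = 8 lanes
AVL=6 ≤ VLMAX=8, so vl = 6
lane  0: mask-off/keep ⇒ 0xd6
lane  1: mask-off/keep ⇒ 0x35
lane  2: mask-off/keep ⇒ 0x2d
lane  3: sub(0xfc,0x1d) ⇒ 0xdf
lane  4: mask-off/keep ⇒ 0xf6
lane  5: sub(0x7b,0xf9) ⇒ 0xffffff82
lane  6: tail/keep ⇒ 0x26
lane  7: tail/keep ⇒ 0x0b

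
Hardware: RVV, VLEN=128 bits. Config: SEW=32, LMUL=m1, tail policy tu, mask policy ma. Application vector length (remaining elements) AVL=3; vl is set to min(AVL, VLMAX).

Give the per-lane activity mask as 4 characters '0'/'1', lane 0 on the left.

VLMAX = VLEN×LMUL/SEW = 128×1/32 = 4
vl = min(AVL, VLMAX) = min(3, 4) = 3
bits (lane 0 leftmost): 1110

predicate = 1110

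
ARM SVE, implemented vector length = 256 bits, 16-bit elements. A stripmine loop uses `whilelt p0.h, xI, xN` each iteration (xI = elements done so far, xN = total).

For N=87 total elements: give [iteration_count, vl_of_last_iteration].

lane count: 256 div 16 = 16
87 elements at 16/iter → 6 passes, remainder 7 on the last

[iterations, last_vl] = [6, 7]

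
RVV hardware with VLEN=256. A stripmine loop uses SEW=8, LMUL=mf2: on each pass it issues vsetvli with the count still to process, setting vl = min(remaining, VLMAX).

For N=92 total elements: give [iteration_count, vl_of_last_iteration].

[iterations, last_vl] = [6, 12]

VLMAX = VLEN×LMUL/SEW = 256×1/2/8 = 16
iterations = ceil(92/16) = 6; final-pass vl = 12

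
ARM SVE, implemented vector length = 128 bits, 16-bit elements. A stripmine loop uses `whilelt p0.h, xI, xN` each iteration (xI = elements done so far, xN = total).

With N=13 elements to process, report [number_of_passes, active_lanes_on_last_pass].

128-bit reg / 16-bit elem → 8 lanes
13 elements at 8/iter → 2 passes, remainder 5 on the last

[iterations, last_vl] = [2, 5]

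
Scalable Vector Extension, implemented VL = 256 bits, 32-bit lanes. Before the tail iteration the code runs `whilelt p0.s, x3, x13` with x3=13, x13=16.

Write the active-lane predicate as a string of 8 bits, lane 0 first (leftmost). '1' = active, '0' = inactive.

lane count: 256 div 32 = 8
active while 13+j < 16, i.e. j ∈ [0,3) capped at 8 ⇒ 3
bits (lane 0 leftmost): 11100000

predicate = 11100000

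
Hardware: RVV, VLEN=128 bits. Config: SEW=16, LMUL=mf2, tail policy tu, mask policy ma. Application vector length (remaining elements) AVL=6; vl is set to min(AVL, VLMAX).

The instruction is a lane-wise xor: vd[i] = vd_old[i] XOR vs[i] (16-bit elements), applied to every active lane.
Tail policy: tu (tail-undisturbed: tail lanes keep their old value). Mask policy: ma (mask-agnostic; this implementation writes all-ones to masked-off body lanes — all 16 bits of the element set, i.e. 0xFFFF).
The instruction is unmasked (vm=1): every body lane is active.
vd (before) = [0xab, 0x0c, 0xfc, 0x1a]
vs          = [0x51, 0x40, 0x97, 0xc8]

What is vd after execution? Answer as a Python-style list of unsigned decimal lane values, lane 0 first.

VLMAX = VLEN×LMUL/SEW = 128×1/2/16 = 4
AVL=6 > VLMAX=4, so vl = 4
[0] xor(0xab,0x51) = 0xfa
[1] xor(0x0c,0x40) = 0x4c
[2] xor(0xfc,0x97) = 0x6b
[3] xor(0x1a,0xc8) = 0xd2

vd = [250, 76, 107, 210]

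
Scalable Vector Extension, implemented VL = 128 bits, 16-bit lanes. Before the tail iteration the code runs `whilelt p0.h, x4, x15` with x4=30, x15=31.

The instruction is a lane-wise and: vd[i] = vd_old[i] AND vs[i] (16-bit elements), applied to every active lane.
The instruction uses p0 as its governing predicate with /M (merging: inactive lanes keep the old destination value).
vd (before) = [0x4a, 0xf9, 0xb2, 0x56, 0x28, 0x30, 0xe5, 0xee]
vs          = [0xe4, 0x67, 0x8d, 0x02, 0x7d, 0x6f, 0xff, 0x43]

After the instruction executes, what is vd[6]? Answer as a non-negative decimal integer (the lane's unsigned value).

vd[6] = 229

register lanes = 128/16 = 8
whilelt: lane j active iff 30+j < 31 → j < 1 → 1 active
  i=0: and(0x4a,0xe4) → 64
  i=1: tail/keep → 249
  i=2: tail/keep → 178
  i=3: tail/keep → 86
  i=4: tail/keep → 40
  i=5: tail/keep → 48
  i=6: tail/keep → 229
  i=7: tail/keep → 238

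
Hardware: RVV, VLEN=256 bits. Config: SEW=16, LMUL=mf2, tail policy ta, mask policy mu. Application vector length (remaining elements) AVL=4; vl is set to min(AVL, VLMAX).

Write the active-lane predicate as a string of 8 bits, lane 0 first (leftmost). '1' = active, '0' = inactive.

VLMAX = (256 × 1/2) / 16 = 8 lanes
AVL=4 ≤ VLMAX=8, so vl = 4
bits (lane 0 leftmost): 11110000

predicate = 11110000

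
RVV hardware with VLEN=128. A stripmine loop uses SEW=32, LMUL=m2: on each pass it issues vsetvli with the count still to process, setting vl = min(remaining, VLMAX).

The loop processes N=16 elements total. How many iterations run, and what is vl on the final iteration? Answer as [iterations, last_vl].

lanes per group: 128·2/32 = 8
N=16: ⌈16/8⌉ = 2 iters; last vl = 16 − 1×8 = 8

[iterations, last_vl] = [2, 8]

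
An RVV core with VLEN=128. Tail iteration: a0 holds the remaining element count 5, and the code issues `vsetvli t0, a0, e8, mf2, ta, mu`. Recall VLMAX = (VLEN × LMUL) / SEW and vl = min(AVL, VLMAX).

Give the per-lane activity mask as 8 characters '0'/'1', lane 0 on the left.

predicate = 11111000

VLMAX = VLEN×LMUL/SEW = 128×1/2/8 = 8
vl = min(AVL, VLMAX) = min(5, 8) = 5
bits (lane 0 leftmost): 11111000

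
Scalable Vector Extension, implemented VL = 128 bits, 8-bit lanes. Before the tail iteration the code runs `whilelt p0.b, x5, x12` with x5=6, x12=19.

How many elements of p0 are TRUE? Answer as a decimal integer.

vl = 13

register lanes = 128/8 = 16
active while 6+j < 19, i.e. j ∈ [0,13) capped at 16 ⇒ 13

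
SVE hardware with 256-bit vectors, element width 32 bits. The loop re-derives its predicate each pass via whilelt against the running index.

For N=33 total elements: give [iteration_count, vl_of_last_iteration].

register lanes = 256/32 = 8
iterations = ceil(33/8) = 5; final-pass vl = 1

[iterations, last_vl] = [5, 1]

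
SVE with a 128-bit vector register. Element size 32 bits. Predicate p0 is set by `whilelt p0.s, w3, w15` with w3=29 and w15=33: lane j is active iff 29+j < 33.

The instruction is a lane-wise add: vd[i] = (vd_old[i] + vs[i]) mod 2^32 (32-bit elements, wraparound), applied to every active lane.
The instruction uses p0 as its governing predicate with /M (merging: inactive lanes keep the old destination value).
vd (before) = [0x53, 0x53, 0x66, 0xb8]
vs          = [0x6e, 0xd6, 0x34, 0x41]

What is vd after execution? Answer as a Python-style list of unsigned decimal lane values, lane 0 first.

vd = [193, 297, 154, 249]

lane count: 128 div 32 = 4
active while 29+j < 33, i.e. j ∈ [0,4) capped at 4 ⇒ 4
[0] add(0x53,0x6e) = 0xc1
[1] add(0x53,0xd6) = 0x129
[2] add(0x66,0x34) = 0x9a
[3] add(0xb8,0x41) = 0xf9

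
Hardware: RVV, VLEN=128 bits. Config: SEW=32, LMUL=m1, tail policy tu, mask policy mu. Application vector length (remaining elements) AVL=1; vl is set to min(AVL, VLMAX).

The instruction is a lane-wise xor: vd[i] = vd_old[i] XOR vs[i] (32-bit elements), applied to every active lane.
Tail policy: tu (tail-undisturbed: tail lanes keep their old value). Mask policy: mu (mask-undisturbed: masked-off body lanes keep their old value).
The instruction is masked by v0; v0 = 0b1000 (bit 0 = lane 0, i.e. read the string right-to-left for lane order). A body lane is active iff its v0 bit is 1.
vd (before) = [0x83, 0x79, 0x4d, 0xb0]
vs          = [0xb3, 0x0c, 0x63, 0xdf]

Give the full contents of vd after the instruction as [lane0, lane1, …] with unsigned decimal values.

vd = [131, 121, 77, 176]

VLMAX = VLEN×LMUL/SEW = 128×1/32 = 4
AVL=1 ≤ VLMAX=4, so vl = 1
vd[0] mask-off/keep -> 0x83
vd[1] tail/keep -> 0x79
vd[2] tail/keep -> 0x4d
vd[3] tail/keep -> 0xb0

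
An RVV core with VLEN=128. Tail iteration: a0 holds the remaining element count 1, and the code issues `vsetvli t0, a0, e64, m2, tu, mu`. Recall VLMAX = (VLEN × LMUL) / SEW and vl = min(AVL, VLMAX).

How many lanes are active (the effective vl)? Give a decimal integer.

lanes per group: 128·2/64 = 4
vl ← min(1, 4) = 1

vl = 1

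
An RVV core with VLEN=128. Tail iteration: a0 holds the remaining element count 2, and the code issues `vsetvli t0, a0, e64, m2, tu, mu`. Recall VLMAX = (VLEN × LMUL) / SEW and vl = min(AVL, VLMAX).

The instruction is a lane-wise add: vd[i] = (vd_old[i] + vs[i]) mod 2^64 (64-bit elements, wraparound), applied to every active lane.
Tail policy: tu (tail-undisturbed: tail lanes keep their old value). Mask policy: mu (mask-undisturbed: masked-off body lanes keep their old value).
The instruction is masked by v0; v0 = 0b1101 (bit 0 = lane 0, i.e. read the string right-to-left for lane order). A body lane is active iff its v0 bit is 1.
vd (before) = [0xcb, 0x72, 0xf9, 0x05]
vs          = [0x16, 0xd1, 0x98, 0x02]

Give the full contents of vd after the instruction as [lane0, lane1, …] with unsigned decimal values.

vd = [225, 114, 249, 5]

VLMAX = (128 × 2) / 64 = 4 lanes
vl ← min(2, 4) = 2
lane  0: add(0xcb,0x16) ⇒ 0xe1
lane  1: mask-off/keep ⇒ 0x72
lane  2: tail/keep ⇒ 0xf9
lane  3: tail/keep ⇒ 0x05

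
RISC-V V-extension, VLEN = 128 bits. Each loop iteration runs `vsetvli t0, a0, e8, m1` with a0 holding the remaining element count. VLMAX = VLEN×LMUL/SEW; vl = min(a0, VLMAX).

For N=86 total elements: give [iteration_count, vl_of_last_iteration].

VLMAX = VLEN×LMUL/SEW = 128×1/8 = 16
86 elements at 16/iter → 6 passes, remainder 6 on the last

[iterations, last_vl] = [6, 6]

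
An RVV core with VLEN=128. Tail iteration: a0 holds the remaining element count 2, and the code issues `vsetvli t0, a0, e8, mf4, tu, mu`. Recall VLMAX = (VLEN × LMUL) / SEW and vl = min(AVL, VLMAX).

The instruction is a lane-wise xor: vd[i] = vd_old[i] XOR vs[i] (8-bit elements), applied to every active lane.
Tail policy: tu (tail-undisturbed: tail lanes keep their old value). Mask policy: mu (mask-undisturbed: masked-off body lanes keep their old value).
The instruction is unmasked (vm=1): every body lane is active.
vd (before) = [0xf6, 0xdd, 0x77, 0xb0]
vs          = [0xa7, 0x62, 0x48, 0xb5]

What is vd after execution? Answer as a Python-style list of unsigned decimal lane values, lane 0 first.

VLMAX = (128 × 1/4) / 8 = 4 lanes
vl = min(AVL, VLMAX) = min(2, 4) = 2
[0] xor(0xf6,0xa7) = 0x51
[1] xor(0xdd,0x62) = 0xbf
[2] tail/keep = 0x77
[3] tail/keep = 0xb0

vd = [81, 191, 119, 176]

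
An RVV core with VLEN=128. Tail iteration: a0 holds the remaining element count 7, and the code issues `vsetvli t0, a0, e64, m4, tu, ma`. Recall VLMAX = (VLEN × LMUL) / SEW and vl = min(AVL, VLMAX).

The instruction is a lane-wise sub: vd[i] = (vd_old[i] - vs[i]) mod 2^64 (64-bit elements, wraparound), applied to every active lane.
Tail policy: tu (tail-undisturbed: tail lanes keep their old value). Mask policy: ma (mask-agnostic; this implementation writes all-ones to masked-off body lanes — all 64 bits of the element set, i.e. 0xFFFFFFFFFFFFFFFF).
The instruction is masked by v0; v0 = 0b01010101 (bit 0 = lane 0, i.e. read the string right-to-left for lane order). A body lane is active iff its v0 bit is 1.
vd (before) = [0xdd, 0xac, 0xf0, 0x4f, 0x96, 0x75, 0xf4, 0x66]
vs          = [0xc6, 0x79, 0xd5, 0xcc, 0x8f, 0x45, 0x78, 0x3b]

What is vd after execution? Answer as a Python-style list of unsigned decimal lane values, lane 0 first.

VLMAX = VLEN×LMUL/SEW = 128×4/64 = 8
vl = min(AVL, VLMAX) = min(7, 8) = 7
  i=0: sub(0xdd,0xc6) → 23
  i=1: mask-off/ones → 18446744073709551615
  i=2: sub(0xf0,0xd5) → 27
  i=3: mask-off/ones → 18446744073709551615
  i=4: sub(0x96,0x8f) → 7
  i=5: mask-off/ones → 18446744073709551615
  i=6: sub(0xf4,0x78) → 124
  i=7: tail/keep → 102

vd = [23, 18446744073709551615, 27, 18446744073709551615, 7, 18446744073709551615, 124, 102]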